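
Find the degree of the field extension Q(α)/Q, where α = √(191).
[Q(α):Q] = 2

[Q(α):Q] equals the degree of the minimal polynomial of α. Here α^2 = 191 and x^2 - 191 is irreducible (d = 191 is squarefree, ≠ 1, hence not a square), so deg(m_α) = 2. Thus [Q(α):Q] = 2.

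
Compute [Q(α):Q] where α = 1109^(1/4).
[Q(α):Q] = 4

α is a root of x^4 - 1109. By Eisenstein's criterion at the prime p = 1109 (which divides the constant term 1109 but p^2 = 1229881 does not, since 1109 is squarefree), x^4 - 1109 is irreducible over Q. Hence [Q(α):Q] = 4.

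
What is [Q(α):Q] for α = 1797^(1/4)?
[Q(α):Q] = 4

α is a root of x^4 - 1797. By Eisenstein's criterion at the prime p = 3 (which divides the constant term 1797 but p^2 = 9 does not, since 1797 is squarefree), x^4 - 1797 is irreducible over Q. Hence [Q(α):Q] = 4.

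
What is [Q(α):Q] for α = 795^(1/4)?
[Q(α):Q] = 4

α is a root of x^4 - 795. By Eisenstein's criterion at the prime p = 3 (which divides the constant term 795 but p^2 = 9 does not, since 795 is squarefree), x^4 - 795 is irreducible over Q. Hence [Q(α):Q] = 4.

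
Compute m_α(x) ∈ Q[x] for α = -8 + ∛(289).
m_α(x) = x^3 + 24x^2 + 192x + 223

Set β = α + 8 = ∛(289), so β^3 = 289. Then (α + 8)^3 - 289 = 0, i.e. α is a root of g(x) = (x + 8)^3 - 289 = x^3 + 24x^2 + 192x + 223. Since g(x) = h(x + 8) where h(x) = x^3 - 289, and h is irreducible over Q (because 289 is not a perfect cube, so h has no rational root, and a monic cubic with no rational root is irreducible), g is also irreducible (irreducibility is preserved under the substitution x → x + 8). Hence m_α(x) = x^3 + 24x^2 + 192x + 223.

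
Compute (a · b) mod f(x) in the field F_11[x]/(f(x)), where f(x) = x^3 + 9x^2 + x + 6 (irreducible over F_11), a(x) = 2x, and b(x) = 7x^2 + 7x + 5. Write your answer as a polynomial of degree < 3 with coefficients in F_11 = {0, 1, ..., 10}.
a · b ≡ 9x^2 + 7x + 4 (mod f(x))

Multiply in F_11[x]: a(x)·b(x) = (2x)·(7x^2 + 7x + 5) = 3x^3 + 3x^2 + 10x. This has degree ≥ 3, so divide by f(x) over F_11: 3x^3 + 3x^2 + 10x = (3)·(x^3 + 9x^2 + x + 6) + (9x^2 + 7x + 4). Hence a·b ≡ 9x^2 + 7x + 4 (mod f). (F_11[x]/(f) is a field with 11^3 = 1331 elements since f is irreducible of degree 3.)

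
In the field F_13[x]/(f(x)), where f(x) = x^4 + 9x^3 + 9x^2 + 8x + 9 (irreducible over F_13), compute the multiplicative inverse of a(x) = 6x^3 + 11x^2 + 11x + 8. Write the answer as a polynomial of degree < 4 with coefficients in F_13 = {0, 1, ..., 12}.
a(x)^(-1) ≡ 5x^3 + 9x^2 + 8x + 10 (mod f(x))

Since f is irreducible over F_13, F_13[x]/(f) is a field and a(x) ≠ 0 has an inverse. Apply the extended Euclidean algorithm to f(x) and a(x) in F_13[x]: f(x) = (11x + 3)·a(x) + (11x^2 + 4x + 11);  a(x) = (10x + 8)·(11x^2 + 4x + 11) + (12x + 11);  (11x^2 + 4x + 11) = (2x + 5)·(12x + 11) + (8). The last nonzero remainder is the constant 8 = gcd(f, a) in F_13. Back-substituting through the division chain expresses 8 = s(x)·a(x) + t(x)·f(x) with s(x) ≡ x^3 + 7x^2 + 12x + 2 (mod f), so (x^3 + 7x^2 + 12x + 2)·a(x) ≡ 8 (mod f). Multiplying by 8^(-1) ≡ 5 in F_13 gives a(x)^(-1) ≡ 5·(x^3 + 7x^2 + 12x + 2) ≡ 5x^3 + 9x^2 + 8x + 10 (mod f). Check: (6x^3 + 11x^2 + 11x + 8)·(5x^3 + 9x^2 + 8x + 10) = 4x^6 + 5x^5 + 7x^4 + x^3 + 10x^2 + 5x + 2 ≡ 1 (mod x^4 + 9x^3 + 9x^2 + 8x + 9).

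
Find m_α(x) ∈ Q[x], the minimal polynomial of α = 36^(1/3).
m_α(x) = x^3 - 36

α satisfies α^3 = 36, so x^3 - 36 annihilates α. By the rational root test, a rational root p/q (in lowest terms) of x^3 - 36 would satisfy p^3 = 36 q^3, forcing q = 1 and p^3 = 36; but 36 is not a perfect cube, contradiction. A monic cubic over Q with no rational root is irreducible (any nontrivial factorization would include a linear factor). Hence x^3 - 36 is the minimal polynomial of α, and in particular [Q(α):Q] = 3.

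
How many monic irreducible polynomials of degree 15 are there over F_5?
There are 2034504992 monic irreducible polynomials of degree 15 over F_5

Each element of F_{5^15} that lies in no proper subfield is a root of exactly one monic irreducible of degree 15 over F_5, and each such polynomial has 15 distinct roots in F_{5^15}. By Möbius inversion the count is N_5(15) = (1/15) Σ_{d|15} μ(15/d) · 5^d = (1/15)(μ(15)·5^1 + μ(5)·5^3 + μ(3)·5^5 + μ(1)·5^15) = 30517574880/15 = 2034504992.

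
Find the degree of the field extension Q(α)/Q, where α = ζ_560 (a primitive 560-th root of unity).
[Q(α):Q] = 192

The minimal polynomial of ζ_560 over Q is the 560-th cyclotomic polynomial Φ_560(x), which is irreducible over Q and has degree φ(560) = 192. Hence [Q(α):Q] = φ(560) = 192.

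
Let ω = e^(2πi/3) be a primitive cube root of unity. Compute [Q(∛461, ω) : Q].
[Q(∛461, ω) : Q] = 6

[Q(∛461):Q] = 3 (min poly x^3 - 461, irreducible since 461 is not a perfect cube). [Q(ω):Q] = 2 (min poly x^2 + x + 1). Since Q(∛461) ⊂ R and ω ∉ R, we have ω ∉ Q(∛461), so x^2 + x + 1 remains irreducible over Q(∛461) and [Q(∛461, ω) : Q(∛461)] = 2. By the tower law, [Q(∛461, ω) : Q] = 3 · 2 = 6. (In fact Q(∛461, ω) is the splitting field of x^3 - 461 over Q.)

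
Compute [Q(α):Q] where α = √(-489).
[Q(α):Q] = 2

[Q(α):Q] equals the degree of the minimal polynomial of α. Here α^2 = -489 and x^2 + 489 is irreducible (d = -489 is squarefree, ≠ 1, hence not a square), so deg(m_α) = 2. Thus [Q(α):Q] = 2.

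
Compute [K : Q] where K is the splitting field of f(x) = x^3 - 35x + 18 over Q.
[K : Q] = 6

By the rational root test, any rational root of the monic integer polynomial f(x) = x^3 - 35x + 18 must be an integer dividing the constant term 18, i.e. one of ±{1, 2, 3, 6, 9, 18}. Evaluating: f(1) = -16, f(-1) = 52, f(2) = -44, f(-2) = 80, f(3) = -60, f(-3) = 96, f(6) = 24, f(-6) = 12, f(9) = 432, f(-9) = -396, f(18) = 5220, f(-18) = -5184; none is 0, so f has no rational root and is therefore irreducible over Q (a cubic with no linear factor over a field is irreducible). For an irreducible cubic, the Galois group is A_3 or S_3 according as the discriminant disc(f) = -4a^3 - 27b^2 = -4·(-35)^3 - 27·(18)^2 = 162752 is or is not a square in Q. Here disc(f) = 162752 is not a perfect square in Q, so the Galois group of f over Q is not contained in A_3 and must be all of S_3. The splitting field has degree |S_3| = 6 over Q, so [K : Q] = 6.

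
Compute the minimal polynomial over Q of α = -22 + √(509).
m_α(x) = x^2 + 44x - 25

From α + 22 = √(509), squaring gives (α + 22)^2 = 509, i.e. α^2 + 44α + 484 = 509, so α^2 + 44α - 25 = 0. The discriminant of x^2 + 44x - 25 is (44)^2 - 4·(-25) = 1936 + 100 = 2036, and 4·(509) is not a perfect square in Q since 509 is squarefree and ≠ 1. Hence x^2 + 44x - 25 is irreducible over Q and is the minimal polynomial of α.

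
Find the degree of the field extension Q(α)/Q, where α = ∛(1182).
[Q(α):Q] = 3

The minimal polynomial of α is x^3 - 1182, irreducible over Q since 1182 is not a perfect cube (so x^3 - 1182 has no rational root). Hence [Q(α):Q] = deg(m_α) = 3.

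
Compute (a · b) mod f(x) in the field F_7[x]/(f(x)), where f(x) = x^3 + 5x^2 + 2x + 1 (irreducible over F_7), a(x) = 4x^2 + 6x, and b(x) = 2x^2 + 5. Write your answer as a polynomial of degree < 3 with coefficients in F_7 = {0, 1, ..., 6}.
a · b ≡ 4x^2 + x (mod f(x))

Multiply in F_7[x]: a(x)·b(x) = (4x^2 + 6x)·(2x^2 + 5) = x^4 + 5x^3 + 6x^2 + 2x. This has degree ≥ 3, so divide by f(x) over F_7: x^4 + 5x^3 + 6x^2 + 2x = (x)·(x^3 + 5x^2 + 2x + 1) + (4x^2 + x). Hence a·b ≡ 4x^2 + x (mod f). (F_7[x]/(f) is a field with 7^3 = 343 elements since f is irreducible of degree 3.)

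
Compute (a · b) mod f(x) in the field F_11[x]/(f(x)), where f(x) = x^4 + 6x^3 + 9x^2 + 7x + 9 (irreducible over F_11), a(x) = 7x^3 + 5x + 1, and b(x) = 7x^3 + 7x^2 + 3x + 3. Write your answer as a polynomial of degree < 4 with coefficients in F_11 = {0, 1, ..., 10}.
a · b ≡ 2x^3 + x^2 + 7x + 6 (mod f(x))

Multiply in F_11[x]: a(x)·b(x) = (7x^3 + 5x + 1)·(7x^3 + 7x^2 + 3x + 3) = 5x^6 + 5x^5 + x^4 + 8x^3 + 7x + 3. This has degree ≥ 4, so divide by f(x) over F_11: 5x^6 + 5x^5 + x^4 + 8x^3 + 7x + 3 = (5x^2 + 8x + 7)·(x^4 + 6x^3 + 9x^2 + 7x + 9) + (2x^3 + x^2 + 7x + 6). Hence a·b ≡ 2x^3 + x^2 + 7x + 6 (mod f). (F_11[x]/(f) is a field with 11^4 = 14641 elements since f is irreducible of degree 4.)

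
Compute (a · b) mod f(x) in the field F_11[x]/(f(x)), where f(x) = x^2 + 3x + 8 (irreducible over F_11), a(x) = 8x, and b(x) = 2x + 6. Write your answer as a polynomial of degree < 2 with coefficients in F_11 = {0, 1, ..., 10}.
a · b ≡ 4 (mod f(x))

Multiply in F_11[x]: a(x)·b(x) = (8x)·(2x + 6) = 5x^2 + 4x. This has degree ≥ 2, so divide by f(x) over F_11: 5x^2 + 4x = (5)·(x^2 + 3x + 8) + (4). Hence a·b ≡ 4 (mod f). (F_11[x]/(f) is a field with 11^2 = 121 elements since f is irreducible of degree 2.)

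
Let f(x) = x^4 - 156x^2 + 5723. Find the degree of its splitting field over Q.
[K : Q] = 4

Solving the quadratic in x^2: x^2 = (156 ± √(156^2 - 4·5723))/2 = (156 ± √1444)/2 = (156 ± 38)/2, giving x^2 = 59 or x^2 = 97. So f(x) = (x^2 - 59)(x^2 - 97) and the roots of f are ±√59, ±√97. Hence the splitting field is K = Q(√59, √97). Since 59 and 97 are distinct squarefree integers > 1, their product 5723 is not a perfect square, so √97 ∉ Q(√59). By the tower law [K:Q] = [Q(√59,√97):Q(√59)] · [Q(√59):Q] = 2 · 2 = 4.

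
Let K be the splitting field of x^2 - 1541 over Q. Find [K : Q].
[K : Q] = 2

f(x) = x^2 - 1541 factors as (x - √1541)(x + √1541). The splitting field is K = Q(√1541). Since 1541 is squarefree and > 1, it is not a perfect square, so x^2 - 1541 is irreducible over Q and [Q(√1541) : Q] = 2. Hence [K : Q] = 2.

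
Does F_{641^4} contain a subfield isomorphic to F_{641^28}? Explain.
No: F_{641^28} is not a subfield of F_{641^4}

F_{p^m} embeds in F_{p^n} iff m | n. Here 28 ∤ 4 (since 4 = 0·28 + 4 with remainder 4 ≠ 0), so F_{641^28} is not a subfield of F_{641^4}. Equivalently: if it were, the tower law would give 28 = [F_{641^28}:F_641] dividing [F_{641^4}:F_641] = 4, contradiction.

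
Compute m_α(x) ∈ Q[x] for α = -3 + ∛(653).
m_α(x) = x^3 + 9x^2 + 27x - 626

Set β = α + 3 = ∛(653), so β^3 = 653. Then (α + 3)^3 - 653 = 0, i.e. α is a root of g(x) = (x + 3)^3 - 653 = x^3 + 9x^2 + 27x - 626. Since g(x) = h(x + 3) where h(x) = x^3 - 653, and h is irreducible over Q (because 653 is not a perfect cube, so h has no rational root, and a monic cubic with no rational root is irreducible), g is also irreducible (irreducibility is preserved under the substitution x → x + 3). Hence m_α(x) = x^3 + 9x^2 + 27x - 626.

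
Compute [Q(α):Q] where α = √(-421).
[Q(α):Q] = 2

[Q(α):Q] equals the degree of the minimal polynomial of α. Here α^2 = -421 and x^2 + 421 is irreducible (d = -421 is squarefree, ≠ 1, hence not a square), so deg(m_α) = 2. Thus [Q(α):Q] = 2.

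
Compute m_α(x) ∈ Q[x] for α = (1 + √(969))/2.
m_α(x) = x^2 - x - 242

From 2α - 1 = √(969), squaring gives (2α - 1)^2 = 969, i.e. 4α^2 - 4α + 1 = 969, so α^2 - α + (1 - 969)/4 = 0. Since 969 ≡ 1 (mod 4), (1 - 969)/4 = -242 ∈ Z. The polynomial x^2 - x - 242 has discriminant 1 - 4·(-242) = 969, which is not a perfect square in Q (d = 969 is squarefree and ≠ 1), so x^2 - x - 242 is irreducible over Q. It is the minimal polynomial of α.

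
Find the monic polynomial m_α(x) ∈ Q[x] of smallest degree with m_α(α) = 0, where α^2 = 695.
m_α(x) = x^2 - 695

α satisfies α^2 - 695 = 0, so x^2 - 695 annihilates α. Since d = 695 is squarefree and ≠ 1, it is not a perfect square in Q, so x^2 - 695 has no rational root and is therefore irreducible over Q (a degree-2 polynomial over a field is irreducible iff it has no root). Hence m_α(x) = x^2 - 695.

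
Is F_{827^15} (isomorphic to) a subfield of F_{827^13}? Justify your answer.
No: F_{827^15} is not a subfield of F_{827^13}

F_{p^m} embeds in F_{p^n} iff m | n. Here 15 ∤ 13 (since 13 = 0·15 + 13 with remainder 13 ≠ 0), so F_{827^15} is not a subfield of F_{827^13}. Equivalently: if it were, the tower law would give 15 = [F_{827^15}:F_827] dividing [F_{827^13}:F_827] = 13, contradiction.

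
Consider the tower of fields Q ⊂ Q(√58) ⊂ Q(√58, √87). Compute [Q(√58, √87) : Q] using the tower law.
[Q(√58, √87) : Q] = 4

[Q(√58):Q] = 2 (min poly x^2 - 58, irreducible since 58 is squarefree > 1). For the top step, suppose √87 ∈ Q(√58), say √87 = c + d√58 with c, d ∈ Q. Squaring: 87 = c^2 + 58d^2 + 2cd√58. Since √58 ∉ Q this forces 2cd = 0. If d = 0 then √87 = c ∈ Q, contradicting 87 squarefree > 1. If c = 0 then 87 = 58d^2, so 58·87 = (58d)^2 is a perfect square in Q — but 58·87 = 5046 is not a perfect square (since 58 and 87 are distinct squarefree integers). Contradiction. Hence √87 ∉ Q(√58), so x^2 - 87 stays irreducible over Q(√58) and [Q(√58, √87) : Q(√58)] = 2. By the tower law, [Q(√58, √87) : Q] = 2 · 2 = 4.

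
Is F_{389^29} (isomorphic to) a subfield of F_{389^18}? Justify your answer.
No: F_{389^29} is not a subfield of F_{389^18}

F_{p^m} embeds in F_{p^n} iff m | n. Here 29 ∤ 18 (since 18 = 0·29 + 18 with remainder 18 ≠ 0), so F_{389^29} is not a subfield of F_{389^18}. Equivalently: if it were, the tower law would give 29 = [F_{389^29}:F_389] dividing [F_{389^18}:F_389] = 18, contradiction.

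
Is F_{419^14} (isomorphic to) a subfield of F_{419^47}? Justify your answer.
No: F_{419^14} is not a subfield of F_{419^47}

F_{p^m} embeds in F_{p^n} iff m | n. Here 14 ∤ 47 (since 47 = 3·14 + 5 with remainder 5 ≠ 0), so F_{419^14} is not a subfield of F_{419^47}. Equivalently: if it were, the tower law would give 14 = [F_{419^14}:F_419] dividing [F_{419^47}:F_419] = 47, contradiction.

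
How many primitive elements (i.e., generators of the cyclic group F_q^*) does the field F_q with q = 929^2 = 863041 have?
There are φ(863040) = 215040 primitive elements

F_q^* is cyclic of order q - 1 = 863040. A cyclic group of order m has exactly φ(m) generators. Here m = 863040 = 2^6 · 3 · 5 · 29 · 31, so the number of primitive elements is φ(863040) = 215040.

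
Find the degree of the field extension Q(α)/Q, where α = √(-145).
[Q(α):Q] = 2

[Q(α):Q] equals the degree of the minimal polynomial of α. Here α^2 = -145 and x^2 + 145 is irreducible (d = -145 is squarefree, ≠ 1, hence not a square), so deg(m_α) = 2. Thus [Q(α):Q] = 2.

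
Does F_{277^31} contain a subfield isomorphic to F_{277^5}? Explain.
No: F_{277^5} is not a subfield of F_{277^31}

F_{p^m} embeds in F_{p^n} iff m | n. Here 5 ∤ 31 (since 31 = 6·5 + 1 with remainder 1 ≠ 0), so F_{277^5} is not a subfield of F_{277^31}. Equivalently: if it were, the tower law would give 5 = [F_{277^5}:F_277] dividing [F_{277^31}:F_277] = 31, contradiction.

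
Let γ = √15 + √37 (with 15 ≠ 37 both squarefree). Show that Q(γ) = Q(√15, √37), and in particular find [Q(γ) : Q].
[Q(γ) : Q] = 4 (equivalently, Q(γ) = Q(√15, √37))

Obviously Q(γ) ⊆ Q(√15, √37), and [Q(√15, √37):Q] = 4 (since 15, 37 are distinct squarefree integers > 1 with 555 not a perfect square). To show equality we compute the minimal polynomial of γ. From γ = √15 + √37: γ^2 = 15 + 2√(555) + 37 = 52 + 2√(555), so γ^2 - 52 = 2√(555); squaring, (γ^2 - 52)^2 = 4·555, i.e. γ^4 - 104γ^2 + 2704 - 2220 = 0, i.e. γ^4 - 104γ^2 + 484 = 0. So γ is a root of x^4 - 104x^2 + 484. This polynomial is irreducible over Q: it has no rational root (each ±√15 ± √37 is irrational), and any factorization into two quadratics over Q would force √(555) ∈ Q (pairing opposite roots) or √15, √37 ∈ Q (other pairings), all impossible. Hence [Q(γ):Q] = 4 = [Q(√15, √37):Q], so Q(γ) = Q(√15, √37).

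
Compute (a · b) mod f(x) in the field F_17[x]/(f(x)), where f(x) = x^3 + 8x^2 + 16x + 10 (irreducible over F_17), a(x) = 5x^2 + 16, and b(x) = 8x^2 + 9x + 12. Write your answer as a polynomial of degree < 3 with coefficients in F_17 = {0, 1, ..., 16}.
a · b ≡ 14x^2 + 13x + 1 (mod f(x))

Multiply in F_17[x]: a(x)·b(x) = (5x^2 + 16)·(8x^2 + 9x + 12) = 6x^4 + 11x^3 + x^2 + 8x + 5. This has degree ≥ 3, so divide by f(x) over F_17: 6x^4 + 11x^3 + x^2 + 8x + 5 = (6x + 14)·(x^3 + 8x^2 + 16x + 10) + (14x^2 + 13x + 1). Hence a·b ≡ 14x^2 + 13x + 1 (mod f). (F_17[x]/(f) is a field with 17^3 = 4913 elements since f is irreducible of degree 3.)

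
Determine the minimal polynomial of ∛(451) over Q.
m_α(x) = x^3 - 451

α satisfies α^3 = 451, so x^3 - 451 annihilates α. By the rational root test, a rational root p/q (in lowest terms) of x^3 - 451 would satisfy p^3 = 451 q^3, forcing q = 1 and p^3 = 451; but 451 is not a perfect cube, contradiction. A monic cubic over Q with no rational root is irreducible (any nontrivial factorization would include a linear factor). Hence x^3 - 451 is the minimal polynomial of α, and in particular [Q(α):Q] = 3.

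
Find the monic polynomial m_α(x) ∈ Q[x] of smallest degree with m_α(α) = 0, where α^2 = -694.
m_α(x) = x^2 + 694

α satisfies α^2 + 694 = 0, so x^2 + 694 annihilates α. Since d = -694 is squarefree and ≠ 1, it is not a perfect square in Q, so x^2 + 694 has no rational root and is therefore irreducible over Q (a degree-2 polynomial over a field is irreducible iff it has no root). Hence m_α(x) = x^2 + 694.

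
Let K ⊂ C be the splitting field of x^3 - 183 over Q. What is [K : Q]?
[K : Q] = 6

The roots of x^3 - 183 are ∛183, ω∛183, ω^2∛183 where ω = e^(2πi/3) is a primitive cube root of unity, so K = Q(∛183, ω). Now [Q(∛183):Q] = 3 (since 183 is not a perfect cube, x^3 - 183 is irreducible) and [Q(ω):Q] = 2. Both 2 and 3 divide [K:Q], and [K:Q] ≤ 3·2 = 6, so [K:Q] = 6. (Equivalently: Q(∛183) ⊂ R but ω ∉ R, so [K : Q(∛183)] = 2.)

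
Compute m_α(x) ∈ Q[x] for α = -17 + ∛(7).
m_α(x) = x^3 + 51x^2 + 867x + 4906

Set β = α + 17 = ∛(7), so β^3 = 7. Then (α + 17)^3 - 7 = 0, i.e. α is a root of g(x) = (x + 17)^3 - 7 = x^3 + 51x^2 + 867x + 4906. Since g(x) = h(x + 17) where h(x) = x^3 - 7, and h is irreducible over Q (because 7 is not a perfect cube, so h has no rational root, and a monic cubic with no rational root is irreducible), g is also irreducible (irreducibility is preserved under the substitution x → x + 17). Hence m_α(x) = x^3 + 51x^2 + 867x + 4906.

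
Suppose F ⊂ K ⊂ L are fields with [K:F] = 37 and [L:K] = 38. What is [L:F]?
[L:F] = 1406

The tower law says that for any tower of field extensions F ⊂ K ⊂ L with finite degrees, [L:F] = [L:K] · [K:F]. Here this gives [L:F] = 38 · 37 = 1406.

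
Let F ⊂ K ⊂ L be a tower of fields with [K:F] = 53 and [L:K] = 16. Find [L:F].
[L:F] = 848

The tower law says that for any tower of field extensions F ⊂ K ⊂ L with finite degrees, [L:F] = [L:K] · [K:F]. Here this gives [L:F] = 16 · 53 = 848.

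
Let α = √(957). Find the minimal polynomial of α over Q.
m_α(x) = x^2 - 957

α satisfies α^2 - 957 = 0, so x^2 - 957 annihilates α. Since d = 957 is squarefree and ≠ 1, it is not a perfect square in Q, so x^2 - 957 has no rational root and is therefore irreducible over Q (a degree-2 polynomial over a field is irreducible iff it has no root). Hence m_α(x) = x^2 - 957.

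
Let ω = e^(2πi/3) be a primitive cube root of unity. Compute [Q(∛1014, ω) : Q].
[Q(∛1014, ω) : Q] = 6

[Q(∛1014):Q] = 3 (min poly x^3 - 1014, irreducible since 1014 is not a perfect cube). [Q(ω):Q] = 2 (min poly x^2 + x + 1). Since Q(∛1014) ⊂ R and ω ∉ R, we have ω ∉ Q(∛1014), so x^2 + x + 1 remains irreducible over Q(∛1014) and [Q(∛1014, ω) : Q(∛1014)] = 2. By the tower law, [Q(∛1014, ω) : Q] = 3 · 2 = 6. (In fact Q(∛1014, ω) is the splitting field of x^3 - 1014 over Q.)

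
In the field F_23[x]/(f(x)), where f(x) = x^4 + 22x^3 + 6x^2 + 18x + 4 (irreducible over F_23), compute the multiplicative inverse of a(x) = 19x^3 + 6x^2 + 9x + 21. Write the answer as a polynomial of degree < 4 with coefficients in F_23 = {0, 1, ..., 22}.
a(x)^(-1) ≡ 17x^3 + 10x^2 + 13x + 12 (mod f(x))

Since f is irreducible over F_23, F_23[x]/(f) is a field and a(x) ≠ 0 has an inverse. Apply the extended Euclidean algorithm to f(x) and a(x) in F_23[x]: f(x) = (17x + 20)·a(x) + (9x^2 + 10x + 21);  a(x) = (20x + 4)·(9x^2 + 10x + 21) + (9x + 6);  (9x^2 + 10x + 21) = (x + 3)·(9x + 6) + (3). The last nonzero remainder is the constant 3 = gcd(f, a) in F_23. Back-substituting through the division chain expresses 3 = s(x)·a(x) + t(x)·f(x) with s(x) ≡ 5x^3 + 7x^2 + 16x + 13 (mod f), so (5x^3 + 7x^2 + 16x + 13)·a(x) ≡ 3 (mod f). Multiplying by 3^(-1) ≡ 8 in F_23 gives a(x)^(-1) ≡ 8·(5x^3 + 7x^2 + 16x + 13) ≡ 17x^3 + 10x^2 + 13x + 12 (mod f). Check: (19x^3 + 6x^2 + 9x + 21)·(17x^3 + 10x^2 + 13x + 12) = x^6 + 16x^5 + 17x^3 + 8x^2 + 13x + 22 ≡ 1 (mod x^4 + 22x^3 + 6x^2 + 18x + 4).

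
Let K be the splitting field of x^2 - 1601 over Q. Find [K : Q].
[K : Q] = 2

f(x) = x^2 - 1601 factors as (x - √1601)(x + √1601). The splitting field is K = Q(√1601). Since 1601 is squarefree and > 1, it is not a perfect square, so x^2 - 1601 is irreducible over Q and [Q(√1601) : Q] = 2. Hence [K : Q] = 2.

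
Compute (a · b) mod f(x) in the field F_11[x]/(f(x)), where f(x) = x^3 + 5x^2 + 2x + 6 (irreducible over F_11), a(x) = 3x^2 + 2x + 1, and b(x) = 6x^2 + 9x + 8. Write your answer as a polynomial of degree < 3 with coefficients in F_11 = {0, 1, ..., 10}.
a · b ≡ 3x^2 + 8x + 6 (mod f(x))

Multiply in F_11[x]: a(x)·b(x) = (3x^2 + 2x + 1)·(6x^2 + 9x + 8) = 7x^4 + 6x^3 + 4x^2 + 3x + 8. This has degree ≥ 3, so divide by f(x) over F_11: 7x^4 + 6x^3 + 4x^2 + 3x + 8 = (7x + 4)·(x^3 + 5x^2 + 2x + 6) + (3x^2 + 8x + 6). Hence a·b ≡ 3x^2 + 8x + 6 (mod f). (F_11[x]/(f) is a field with 11^3 = 1331 elements since f is irreducible of degree 3.)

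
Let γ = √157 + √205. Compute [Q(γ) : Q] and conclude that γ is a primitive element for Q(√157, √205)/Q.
[Q(γ) : Q] = 4 (equivalently, Q(γ) = Q(√157, √205))

Obviously Q(γ) ⊆ Q(√157, √205), and [Q(√157, √205):Q] = 4 (since 157, 205 are distinct squarefree integers > 1 with 32185 not a perfect square). To show equality we compute the minimal polynomial of γ. From γ = √157 + √205: γ^2 = 157 + 2√(32185) + 205 = 362 + 2√(32185), so γ^2 - 362 = 2√(32185); squaring, (γ^2 - 362)^2 = 4·32185, i.e. γ^4 - 724γ^2 + 131044 - 128740 = 0, i.e. γ^4 - 724γ^2 + 2304 = 0. So γ is a root of x^4 - 724x^2 + 2304. This polynomial is irreducible over Q: it has no rational root (each ±√157 ± √205 is irrational), and any factorization into two quadratics over Q would force √(32185) ∈ Q (pairing opposite roots) or √157, √205 ∈ Q (other pairings), all impossible. Hence [Q(γ):Q] = 4 = [Q(√157, √205):Q], so Q(γ) = Q(√157, √205).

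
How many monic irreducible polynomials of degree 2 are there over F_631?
There are 198765 monic irreducible polynomials of degree 2 over F_631

Each element of F_{631^2} that lies in no proper subfield is a root of exactly one monic irreducible of degree 2 over F_631, and each such polynomial has 2 distinct roots in F_{631^2}. By Möbius inversion the count is N_631(2) = (1/2) Σ_{d|2} μ(2/d) · 631^d = (1/2)(μ(2)·631^1 + μ(1)·631^2) = 397530/2 = 198765.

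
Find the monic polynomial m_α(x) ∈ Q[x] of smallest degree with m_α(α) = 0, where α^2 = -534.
m_α(x) = x^2 + 534

α satisfies α^2 + 534 = 0, so x^2 + 534 annihilates α. Since d = -534 is squarefree and ≠ 1, it is not a perfect square in Q, so x^2 + 534 has no rational root and is therefore irreducible over Q (a degree-2 polynomial over a field is irreducible iff it has no root). Hence m_α(x) = x^2 + 534.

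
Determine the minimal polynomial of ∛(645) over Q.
m_α(x) = x^3 - 645

α satisfies α^3 = 645, so x^3 - 645 annihilates α. By the rational root test, a rational root p/q (in lowest terms) of x^3 - 645 would satisfy p^3 = 645 q^3, forcing q = 1 and p^3 = 645; but 645 is not a perfect cube, contradiction. A monic cubic over Q with no rational root is irreducible (any nontrivial factorization would include a linear factor). Hence x^3 - 645 is the minimal polynomial of α, and in particular [Q(α):Q] = 3.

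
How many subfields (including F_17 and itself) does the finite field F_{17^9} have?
F_{17^9} has 3 subfields

The subfields of F_{p^n} are exactly the fields F_{p^d} for d | n (each is the fixed field of the unique index-d subgroup of Gal(F_{p^n}/F_p) ≅ Z/nZ). The divisors of n = 9 are {1, 3, 9}, giving 3 subfields: F_{17^1}, F_{17^3}, F_{17^9}.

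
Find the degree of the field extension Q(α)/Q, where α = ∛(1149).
[Q(α):Q] = 3

The minimal polynomial of α is x^3 - 1149, irreducible over Q since 1149 is not a perfect cube (so x^3 - 1149 has no rational root). Hence [Q(α):Q] = deg(m_α) = 3.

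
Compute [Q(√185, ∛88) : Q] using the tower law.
[Q(√185, ∛88) : Q] = 6

Let L = Q(√185, ∛88). Since Q(√185) ⊂ L and [Q(√185):Q] = 2, the tower law gives 2 | [L:Q]. Likewise Q(∛88) ⊂ L with [Q(∛88):Q] = 3 (because 88 is not a perfect cube), so 3 | [L:Q]. As gcd(2,3) = 1, [L:Q] is divisible by 6. Conversely L is generated over Q by √185 and ∛88, so [L:Q] ≤ 2·3 = 6. Therefore [Q(√185, ∛88) : Q] = 6.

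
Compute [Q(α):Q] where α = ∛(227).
[Q(α):Q] = 3

The minimal polynomial of α is x^3 - 227, irreducible over Q since 227 is not a perfect cube (so x^3 - 227 has no rational root). Hence [Q(α):Q] = deg(m_α) = 3.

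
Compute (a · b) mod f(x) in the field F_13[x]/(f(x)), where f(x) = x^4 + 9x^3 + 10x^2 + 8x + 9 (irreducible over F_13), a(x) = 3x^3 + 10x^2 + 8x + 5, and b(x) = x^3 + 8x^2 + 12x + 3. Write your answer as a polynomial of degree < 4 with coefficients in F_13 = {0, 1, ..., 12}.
a · b ≡ 7x^3 + 7x^2 + 7x + 9 (mod f(x))

Multiply in F_13[x]: a(x)·b(x) = (3x^3 + 10x^2 + 8x + 5)·(x^3 + 8x^2 + 12x + 3) = 3x^6 + 8x^5 + 7x^4 + 3x^3 + 10x^2 + 6x + 2. This has degree ≥ 4, so divide by f(x) over F_13: 3x^6 + 8x^5 + 7x^4 + 3x^3 + 10x^2 + 6x + 2 = (3x^2 + 7x + 5)·(x^4 + 9x^3 + 10x^2 + 8x + 9) + (7x^3 + 7x^2 + 7x + 9). Hence a·b ≡ 7x^3 + 7x^2 + 7x + 9 (mod f). (F_13[x]/(f) is a field with 13^4 = 28561 elements since f is irreducible of degree 4.)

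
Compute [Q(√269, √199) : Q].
[Q(√269, √199) : Q] = 4

[Q(√269):Q] = 2 (min poly x^2 - 269, irreducible since 269 is squarefree > 1). For the top step, suppose √199 ∈ Q(√269), say √199 = c + d√269 with c, d ∈ Q. Squaring: 199 = c^2 + 269d^2 + 2cd√269. Since √269 ∉ Q this forces 2cd = 0. If d = 0 then √199 = c ∈ Q, contradicting 199 squarefree > 1. If c = 0 then 199 = 269d^2, so 269·199 = (269d)^2 is a perfect square in Q — but 269·199 = 53531 is not a perfect square (since 269 and 199 are distinct squarefree integers). Contradiction. Hence √199 ∉ Q(√269), so x^2 - 199 stays irreducible over Q(√269) and [Q(√269, √199) : Q(√269)] = 2. By the tower law, [Q(√269, √199) : Q] = 2 · 2 = 4.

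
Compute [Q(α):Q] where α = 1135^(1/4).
[Q(α):Q] = 4

α is a root of x^4 - 1135. By Eisenstein's criterion at the prime p = 5 (which divides the constant term 1135 but p^2 = 25 does not, since 1135 is squarefree), x^4 - 1135 is irreducible over Q. Hence [Q(α):Q] = 4.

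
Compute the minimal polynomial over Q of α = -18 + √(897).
m_α(x) = x^2 + 36x - 573

From α + 18 = √(897), squaring gives (α + 18)^2 = 897, i.e. α^2 + 36α + 324 = 897, so α^2 + 36α - 573 = 0. The discriminant of x^2 + 36x - 573 is (36)^2 - 4·(-573) = 1296 + 2292 = 3588, and 4·(897) is not a perfect square in Q since 897 is squarefree and ≠ 1. Hence x^2 + 36x - 573 is irreducible over Q and is the minimal polynomial of α.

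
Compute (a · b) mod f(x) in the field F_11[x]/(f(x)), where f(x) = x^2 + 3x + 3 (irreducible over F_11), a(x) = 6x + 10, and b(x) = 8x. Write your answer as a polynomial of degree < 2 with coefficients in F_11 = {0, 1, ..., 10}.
a · b ≡ 2x + 10 (mod f(x))

Multiply in F_11[x]: a(x)·b(x) = (6x + 10)·(8x) = 4x^2 + 3x. This has degree ≥ 2, so divide by f(x) over F_11: 4x^2 + 3x = (4)·(x^2 + 3x + 3) + (2x + 10). Hence a·b ≡ 2x + 10 (mod f). (F_11[x]/(f) is a field with 11^2 = 121 elements since f is irreducible of degree 2.)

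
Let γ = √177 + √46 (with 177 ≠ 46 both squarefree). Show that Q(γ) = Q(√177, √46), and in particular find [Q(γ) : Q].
[Q(γ) : Q] = 4 (equivalently, Q(γ) = Q(√177, √46))

Obviously Q(γ) ⊆ Q(√177, √46), and [Q(√177, √46):Q] = 4 (since 177, 46 are distinct squarefree integers > 1 with 8142 not a perfect square). To show equality we compute the minimal polynomial of γ. From γ = √177 + √46: γ^2 = 177 + 2√(8142) + 46 = 223 + 2√(8142), so γ^2 - 223 = 2√(8142); squaring, (γ^2 - 223)^2 = 4·8142, i.e. γ^4 - 446γ^2 + 49729 - 32568 = 0, i.e. γ^4 - 446γ^2 + 17161 = 0. So γ is a root of x^4 - 446x^2 + 17161. This polynomial is irreducible over Q: it has no rational root (each ±√177 ± √46 is irrational), and any factorization into two quadratics over Q would force √(8142) ∈ Q (pairing opposite roots) or √177, √46 ∈ Q (other pairings), all impossible. Hence [Q(γ):Q] = 4 = [Q(√177, √46):Q], so Q(γ) = Q(√177, √46).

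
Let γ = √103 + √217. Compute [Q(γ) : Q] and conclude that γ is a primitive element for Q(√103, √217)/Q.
[Q(γ) : Q] = 4 (equivalently, Q(γ) = Q(√103, √217))

Obviously Q(γ) ⊆ Q(√103, √217), and [Q(√103, √217):Q] = 4 (since 103, 217 are distinct squarefree integers > 1 with 22351 not a perfect square). To show equality we compute the minimal polynomial of γ. From γ = √103 + √217: γ^2 = 103 + 2√(22351) + 217 = 320 + 2√(22351), so γ^2 - 320 = 2√(22351); squaring, (γ^2 - 320)^2 = 4·22351, i.e. γ^4 - 640γ^2 + 102400 - 89404 = 0, i.e. γ^4 - 640γ^2 + 12996 = 0. So γ is a root of x^4 - 640x^2 + 12996. This polynomial is irreducible over Q: it has no rational root (each ±√103 ± √217 is irrational), and any factorization into two quadratics over Q would force √(22351) ∈ Q (pairing opposite roots) or √103, √217 ∈ Q (other pairings), all impossible. Hence [Q(γ):Q] = 4 = [Q(√103, √217):Q], so Q(γ) = Q(√103, √217).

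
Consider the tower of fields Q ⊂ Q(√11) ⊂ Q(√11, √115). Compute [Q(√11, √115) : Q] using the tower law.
[Q(√11, √115) : Q] = 4

[Q(√11):Q] = 2 (min poly x^2 - 11, irreducible since 11 is squarefree > 1). For the top step, suppose √115 ∈ Q(√11), say √115 = c + d√11 with c, d ∈ Q. Squaring: 115 = c^2 + 11d^2 + 2cd√11. Since √11 ∉ Q this forces 2cd = 0. If d = 0 then √115 = c ∈ Q, contradicting 115 squarefree > 1. If c = 0 then 115 = 11d^2, so 11·115 = (11d)^2 is a perfect square in Q — but 11·115 = 1265 is not a perfect square (since 11 and 115 are distinct squarefree integers). Contradiction. Hence √115 ∉ Q(√11), so x^2 - 115 stays irreducible over Q(√11) and [Q(√11, √115) : Q(√11)] = 2. By the tower law, [Q(√11, √115) : Q] = 2 · 2 = 4.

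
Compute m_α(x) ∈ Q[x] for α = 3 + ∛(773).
m_α(x) = x^3 - 9x^2 + 27x - 800

Set β = α - 3 = ∛(773), so β^3 = 773. Then (α - 3)^3 - 773 = 0, i.e. α is a root of g(x) = (x - 3)^3 - 773 = x^3 - 9x^2 + 27x - 800. Since g(x) = h(x - 3) where h(x) = x^3 - 773, and h is irreducible over Q (because 773 is not a perfect cube, so h has no rational root, and a monic cubic with no rational root is irreducible), g is also irreducible (irreducibility is preserved under the substitution x → x - 3). Hence m_α(x) = x^3 - 9x^2 + 27x - 800.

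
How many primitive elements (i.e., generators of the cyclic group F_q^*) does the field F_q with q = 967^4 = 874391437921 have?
There are φ(874391437920) = 160401162240 primitive elements

F_q^* is cyclic of order q - 1 = 874391437920. A cyclic group of order m has exactly φ(m) generators. Here m = 874391437920 = 2^5 · 3 · 5 · 7 · 11^2 · 13 · 23 · 7193, so the number of primitive elements is φ(874391437920) = 160401162240.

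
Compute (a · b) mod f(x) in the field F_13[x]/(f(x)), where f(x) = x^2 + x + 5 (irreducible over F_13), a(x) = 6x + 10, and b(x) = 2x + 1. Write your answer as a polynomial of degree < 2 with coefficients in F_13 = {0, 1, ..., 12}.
a · b ≡ x + 2 (mod f(x))

Multiply in F_13[x]: a(x)·b(x) = (6x + 10)·(2x + 1) = 12x^2 + 10. This has degree ≥ 2, so divide by f(x) over F_13: 12x^2 + 10 = (12)·(x^2 + x + 5) + (x + 2). Hence a·b ≡ x + 2 (mod f). (F_13[x]/(f) is a field with 13^2 = 169 elements since f is irreducible of degree 2.)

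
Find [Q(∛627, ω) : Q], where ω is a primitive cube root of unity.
[Q(∛627, ω) : Q] = 6

[Q(∛627):Q] = 3 (min poly x^3 - 627, irreducible since 627 is not a perfect cube). [Q(ω):Q] = 2 (min poly x^2 + x + 1). Since Q(∛627) ⊂ R and ω ∉ R, we have ω ∉ Q(∛627), so x^2 + x + 1 remains irreducible over Q(∛627) and [Q(∛627, ω) : Q(∛627)] = 2. By the tower law, [Q(∛627, ω) : Q] = 3 · 2 = 6. (In fact Q(∛627, ω) is the splitting field of x^3 - 627 over Q.)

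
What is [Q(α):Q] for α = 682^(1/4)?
[Q(α):Q] = 4

α is a root of x^4 - 682. By Eisenstein's criterion at the prime p = 2 (which divides the constant term 682 but p^2 = 4 does not, since 682 is squarefree), x^4 - 682 is irreducible over Q. Hence [Q(α):Q] = 4.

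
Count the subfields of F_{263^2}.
F_{263^2} has 2 subfields

The subfields of F_{p^n} are exactly the fields F_{p^d} for d | n (each is the fixed field of the unique index-d subgroup of Gal(F_{p^n}/F_p) ≅ Z/nZ). The divisors of n = 2 are {1, 2}, giving 2 subfields: F_{263^1}, F_{263^2}.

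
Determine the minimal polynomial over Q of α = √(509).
m_α(x) = x^2 - 509

α satisfies α^2 - 509 = 0, so x^2 - 509 annihilates α. Since d = 509 is squarefree and ≠ 1, it is not a perfect square in Q, so x^2 - 509 has no rational root and is therefore irreducible over Q (a degree-2 polynomial over a field is irreducible iff it has no root). Hence m_α(x) = x^2 - 509.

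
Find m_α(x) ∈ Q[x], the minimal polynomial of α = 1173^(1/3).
m_α(x) = x^3 - 1173

α satisfies α^3 = 1173, so x^3 - 1173 annihilates α. By the rational root test, a rational root p/q (in lowest terms) of x^3 - 1173 would satisfy p^3 = 1173 q^3, forcing q = 1 and p^3 = 1173; but 1173 is not a perfect cube, contradiction. A monic cubic over Q with no rational root is irreducible (any nontrivial factorization would include a linear factor). Hence x^3 - 1173 is the minimal polynomial of α, and in particular [Q(α):Q] = 3.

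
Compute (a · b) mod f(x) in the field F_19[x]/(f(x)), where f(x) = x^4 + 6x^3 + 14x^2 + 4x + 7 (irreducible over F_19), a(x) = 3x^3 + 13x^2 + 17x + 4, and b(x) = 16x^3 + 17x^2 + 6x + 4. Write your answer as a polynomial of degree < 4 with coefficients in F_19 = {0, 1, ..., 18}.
a · b ≡ 9x^3 + 10x^2 + 15x + 1 (mod f(x))

Multiply in F_19[x]: a(x)·b(x) = (3x^3 + 13x^2 + 17x + 4)·(16x^3 + 17x^2 + 6x + 4) = 10x^6 + 12x^5 + 17x^4 + 6x^3 + 13x^2 + 16x + 16. This has degree ≥ 4, so divide by f(x) over F_19: 10x^6 + 12x^5 + 17x^4 + 6x^3 + 13x^2 + 16x + 16 = (10x^2 + 9x + 13)·(x^4 + 6x^3 + 14x^2 + 4x + 7) + (9x^3 + 10x^2 + 15x + 1). Hence a·b ≡ 9x^3 + 10x^2 + 15x + 1 (mod f). (F_19[x]/(f) is a field with 19^4 = 130321 elements since f is irreducible of degree 4.)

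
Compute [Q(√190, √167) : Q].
[Q(√190, √167) : Q] = 4

[Q(√190):Q] = 2 (min poly x^2 - 190, irreducible since 190 is squarefree > 1). For the top step, suppose √167 ∈ Q(√190), say √167 = c + d√190 with c, d ∈ Q. Squaring: 167 = c^2 + 190d^2 + 2cd√190. Since √190 ∉ Q this forces 2cd = 0. If d = 0 then √167 = c ∈ Q, contradicting 167 squarefree > 1. If c = 0 then 167 = 190d^2, so 190·167 = (190d)^2 is a perfect square in Q — but 190·167 = 31730 is not a perfect square (since 190 and 167 are distinct squarefree integers). Contradiction. Hence √167 ∉ Q(√190), so x^2 - 167 stays irreducible over Q(√190) and [Q(√190, √167) : Q(√190)] = 2. By the tower law, [Q(√190, √167) : Q] = 2 · 2 = 4.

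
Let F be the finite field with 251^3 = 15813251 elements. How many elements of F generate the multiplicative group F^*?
There are φ(15813250) = 6174000 primitive elements

F_q^* is cyclic of order q - 1 = 15813250. A cyclic group of order m has exactly φ(m) generators. Here m = 15813250 = 2 · 5^3 · 43 · 1471, so the number of primitive elements is φ(15813250) = 6174000.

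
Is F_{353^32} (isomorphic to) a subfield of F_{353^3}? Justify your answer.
No: F_{353^32} is not a subfield of F_{353^3}

F_{p^m} embeds in F_{p^n} iff m | n. Here 32 ∤ 3 (since 3 = 0·32 + 3 with remainder 3 ≠ 0), so F_{353^32} is not a subfield of F_{353^3}. Equivalently: if it were, the tower law would give 32 = [F_{353^32}:F_353] dividing [F_{353^3}:F_353] = 3, contradiction.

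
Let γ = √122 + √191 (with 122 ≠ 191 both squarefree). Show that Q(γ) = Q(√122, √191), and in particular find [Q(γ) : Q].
[Q(γ) : Q] = 4 (equivalently, Q(γ) = Q(√122, √191))

Obviously Q(γ) ⊆ Q(√122, √191), and [Q(√122, √191):Q] = 4 (since 122, 191 are distinct squarefree integers > 1 with 23302 not a perfect square). To show equality we compute the minimal polynomial of γ. From γ = √122 + √191: γ^2 = 122 + 2√(23302) + 191 = 313 + 2√(23302), so γ^2 - 313 = 2√(23302); squaring, (γ^2 - 313)^2 = 4·23302, i.e. γ^4 - 626γ^2 + 97969 - 93208 = 0, i.e. γ^4 - 626γ^2 + 4761 = 0. So γ is a root of x^4 - 626x^2 + 4761. This polynomial is irreducible over Q: it has no rational root (each ±√122 ± √191 is irrational), and any factorization into two quadratics over Q would force √(23302) ∈ Q (pairing opposite roots) or √122, √191 ∈ Q (other pairings), all impossible. Hence [Q(γ):Q] = 4 = [Q(√122, √191):Q], so Q(γ) = Q(√122, √191).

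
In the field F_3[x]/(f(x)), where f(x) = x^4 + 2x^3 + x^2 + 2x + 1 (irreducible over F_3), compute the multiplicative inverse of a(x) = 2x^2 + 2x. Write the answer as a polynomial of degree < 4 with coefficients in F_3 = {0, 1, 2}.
a(x)^(-1) ≡ 2x^3 + x + 1 (mod f(x))

Since f is irreducible over F_3, F_3[x]/(f) is a field and a(x) ≠ 0 has an inverse. Apply the extended Euclidean algorithm to f(x) and a(x) in F_3[x]: f(x) = (2x^2 + 2x)·a(x) + (2x + 1);  a(x) = (x + 2)·(2x + 1) + (1). The last nonzero remainder is the constant 1 = gcd(f, a) in F_3. Back-substituting through the division chain expresses 1 = s(x)·a(x) + t(x)·f(x) with s(x) ≡ 2x^3 + x + 1 (mod f), so a(x)^(-1) ≡ s(x) = 2x^3 + x + 1 (mod f). Check: (2x^2 + 2x)·(2x^3 + x + 1) = x^5 + x^4 + 2x^3 + x^2 + 2x ≡ 1 (mod x^4 + 2x^3 + x^2 + 2x + 1).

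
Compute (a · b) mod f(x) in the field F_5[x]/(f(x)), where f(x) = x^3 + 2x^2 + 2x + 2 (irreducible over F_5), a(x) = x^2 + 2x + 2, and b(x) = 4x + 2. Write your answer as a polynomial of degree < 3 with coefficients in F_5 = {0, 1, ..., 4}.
a · b ≡ 2x^2 + 4x + 1 (mod f(x))

Multiply in F_5[x]: a(x)·b(x) = (x^2 + 2x + 2)·(4x + 2) = 4x^3 + 2x + 4. This has degree ≥ 3, so divide by f(x) over F_5: 4x^3 + 2x + 4 = (4)·(x^3 + 2x^2 + 2x + 2) + (2x^2 + 4x + 1). Hence a·b ≡ 2x^2 + 4x + 1 (mod f). (F_5[x]/(f) is a field with 5^3 = 125 elements since f is irreducible of degree 3.)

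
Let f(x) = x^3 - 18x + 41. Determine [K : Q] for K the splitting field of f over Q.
[K : Q] = 6

By the rational root test, any rational root of the monic integer polynomial f(x) = x^3 - 18x + 41 must be an integer dividing the constant term 41, i.e. one of ±{1, 41}. Evaluating: f(1) = 24, f(-1) = 58, f(41) = 68224, f(-41) = -68142; none is 0, so f has no rational root and is therefore irreducible over Q (a cubic with no linear factor over a field is irreducible). For an irreducible cubic, the Galois group is A_3 or S_3 according as the discriminant disc(f) = -4a^3 - 27b^2 = -4·(-18)^3 - 27·(41)^2 = -22059 is or is not a square in Q. Here disc(f) = -22059 is not a perfect square in Q, so the Galois group of f over Q is not contained in A_3 and must be all of S_3. The splitting field has degree |S_3| = 6 over Q, so [K : Q] = 6.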